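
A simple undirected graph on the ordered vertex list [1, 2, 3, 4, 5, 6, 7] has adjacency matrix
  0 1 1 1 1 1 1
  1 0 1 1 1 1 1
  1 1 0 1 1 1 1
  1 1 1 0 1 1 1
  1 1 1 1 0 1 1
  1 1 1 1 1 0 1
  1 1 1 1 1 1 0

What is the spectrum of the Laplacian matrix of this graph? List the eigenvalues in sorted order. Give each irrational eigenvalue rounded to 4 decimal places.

Reading degrees in the order [1, 2, 3, 4, 5, 6, 7] gives [6, 6, 6, 6, 6, 6, 6]; set D = diag(6, 6, 6, 6, 6, 6, 6) and form L = D - A. L is symmetric positive semidefinite, so every eigenvalue is real and nonnegative. The single zero eigenvalue shows the graph is connected. The eigenvalues sum to 42, which equals trace(L) = 2|E|. By the matrix-tree theorem the graph has (1/7) * product of the nonzero eigenvalues = 16807 spanning trees.

[0, 7, 7, 7, 7, 7, 7]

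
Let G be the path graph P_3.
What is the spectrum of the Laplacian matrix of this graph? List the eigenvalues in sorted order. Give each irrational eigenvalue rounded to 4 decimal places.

[0, 1, 3]

The graph has 3 vertices and degree multiset [2, 1, 1]; D is the diagonal matrix of degrees and L = D - A. L is symmetric positive semidefinite, so every eigenvalue is real and nonnegative. The eigenvalues sum to 4, which equals trace(L) = 2|E|. By the matrix-tree theorem the graph has (1/3) * product of the nonzero eigenvalues = 1 spanning tree.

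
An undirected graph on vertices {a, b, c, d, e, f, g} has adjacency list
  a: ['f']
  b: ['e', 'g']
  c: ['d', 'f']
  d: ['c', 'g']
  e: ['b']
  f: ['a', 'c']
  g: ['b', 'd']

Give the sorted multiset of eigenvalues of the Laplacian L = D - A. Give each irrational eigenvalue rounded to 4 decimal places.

[0, 0.1981, 0.7530, 1.5550, 2.4450, 3.2470, 3.8019]

Each diagonal entry of L is the vertex degree and each off-diagonal entry is -1 where an edge is present, 0 otherwise; in the order [a, b, c, d, e, f, g] the diagonal is [1, 2, 2, 2, 1, 2, 2]. Diagonalising L (or applying a numerical eigensolver to the 7x7 matrix) gives the spectrum above. There is one zero in the spectrum, matching the 1 component.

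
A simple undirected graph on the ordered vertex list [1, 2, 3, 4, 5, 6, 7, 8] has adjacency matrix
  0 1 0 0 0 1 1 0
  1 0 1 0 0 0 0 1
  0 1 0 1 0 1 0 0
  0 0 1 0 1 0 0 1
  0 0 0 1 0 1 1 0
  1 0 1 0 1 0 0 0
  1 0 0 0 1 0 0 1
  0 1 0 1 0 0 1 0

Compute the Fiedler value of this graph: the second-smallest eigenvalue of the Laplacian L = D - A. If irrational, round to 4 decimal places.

2

With the vertex order [1, 2, 3, 4, 5, 6, 7, 8], the degrees are [3, 3, 3, 3, 3, 3, 3, 3], giving D = diag(3, 3, 3, 3, 3, 3, 3, 3) and L = D - A. The smallest Laplacian eigenvalue is always 0. The next one, lambda_2 = 2, measures how hard the graph is to disconnect: larger values mean better connectivity. The eigenvalues sum to 24, which equals trace(L) = 2|E|.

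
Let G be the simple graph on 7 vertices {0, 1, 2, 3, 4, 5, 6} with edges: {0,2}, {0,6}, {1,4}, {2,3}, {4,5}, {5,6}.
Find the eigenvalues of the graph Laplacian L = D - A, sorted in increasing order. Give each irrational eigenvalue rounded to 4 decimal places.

With the vertex order [0, 1, 2, 3, 4, 5, 6], the degrees are [2, 1, 2, 1, 2, 2, 2], giving D = diag(2, 1, 2, 1, 2, 2, 2) and L = D - A. Since every row of L sums to 0, the all-ones vector is in the kernel and 0 is an eigenvalue. The single zero eigenvalue shows the graph is connected. The eigenvalues sum to 12, which equals trace(L) = 2|E|. The largest eigenvalue, 3.8019, is at most the vertex count 7.

[0, 0.1981, 0.7530, 1.5550, 2.4450, 3.2470, 3.8019]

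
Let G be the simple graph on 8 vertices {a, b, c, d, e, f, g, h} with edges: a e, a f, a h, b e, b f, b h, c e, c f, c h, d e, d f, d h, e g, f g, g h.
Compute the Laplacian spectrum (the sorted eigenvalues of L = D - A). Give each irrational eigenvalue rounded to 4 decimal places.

Reading degrees in the order [a, b, c, d, e, f, g, h] gives [3, 3, 3, 3, 5, 5, 3, 5]; set D = diag(3, 3, 3, 3, 5, 5, 3, 5) and form L = D - A. Diagonalising L (or applying a numerical eigensolver to the 8x8 matrix) gives the spectrum above. There is one zero in the spectrum, matching the 1 component.

[0, 3, 3, 3, 3, 5, 5, 8]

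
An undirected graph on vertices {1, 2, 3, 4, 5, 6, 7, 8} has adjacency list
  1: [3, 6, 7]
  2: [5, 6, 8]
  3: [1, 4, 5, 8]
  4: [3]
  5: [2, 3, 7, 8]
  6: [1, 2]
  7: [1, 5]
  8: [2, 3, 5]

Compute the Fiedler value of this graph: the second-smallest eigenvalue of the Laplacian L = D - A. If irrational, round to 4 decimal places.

0.8005

Reading degrees in the order [1, 2, 3, 4, 5, 6, 7, 8] gives [3, 3, 4, 1, 4, 2, 2, 3]; set D = diag(3, 3, 4, 1, 4, 2, 2, 3) and form L = D - A. The smallest Laplacian eigenvalue is always 0. The next one, lambda_2 = 0.8005, measures how hard the graph is to disconnect: larger values mean better connectivity. The eigenvalues sum to 22, which equals trace(L) = 2|E|.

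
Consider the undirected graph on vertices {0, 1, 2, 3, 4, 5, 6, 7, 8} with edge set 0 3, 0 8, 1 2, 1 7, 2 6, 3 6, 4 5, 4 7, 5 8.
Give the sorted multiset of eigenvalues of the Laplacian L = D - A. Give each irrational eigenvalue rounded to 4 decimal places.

With the vertex order [0, 1, 2, 3, 4, 5, 6, 7, 8], the degrees are [2, 2, 2, 2, 2, 2, 2, 2, 2], giving D = diag(2, 2, 2, 2, 2, 2, 2, 2, 2) and L = D - A. Diagonalising L (or applying a numerical eigensolver to the 9x9 matrix) gives the spectrum above. The single zero eigenvalue shows the graph is connected. There is one zero in the spectrum, matching the 1 component. The largest eigenvalue, 3.8794, is at most the vertex count 9.

[0, 0.4679, 0.4679, 1.6527, 1.6527, 3, 3, 3.8794, 3.8794]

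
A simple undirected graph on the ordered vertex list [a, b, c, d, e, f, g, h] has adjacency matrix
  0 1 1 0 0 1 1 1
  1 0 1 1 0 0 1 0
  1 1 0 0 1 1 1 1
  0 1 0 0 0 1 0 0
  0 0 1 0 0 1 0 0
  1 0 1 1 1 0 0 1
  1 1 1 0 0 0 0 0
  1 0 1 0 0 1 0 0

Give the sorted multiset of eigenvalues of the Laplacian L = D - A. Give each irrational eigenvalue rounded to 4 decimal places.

[0, 1.6927, 1.9499, 2.6091, 4.7294, 5.3835, 6.4900, 7.1453]

Each diagonal entry of L is the vertex degree and each off-diagonal entry is -1 where an edge is present, 0 otherwise; in the order [a, b, c, d, e, f, g, h] the diagonal is [5, 4, 6, 2, 2, 5, 3, 3]. Diagonalising L (or applying a numerical eigensolver to the 8x8 matrix) gives the spectrum above. The single zero eigenvalue shows the graph is connected. There is one zero in the spectrum, matching the 1 component.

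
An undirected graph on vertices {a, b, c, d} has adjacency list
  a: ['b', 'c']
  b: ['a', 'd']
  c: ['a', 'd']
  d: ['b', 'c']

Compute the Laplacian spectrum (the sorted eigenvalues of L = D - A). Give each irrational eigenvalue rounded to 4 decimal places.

Reading degrees in the order [a, b, c, d] gives [2, 2, 2, 2]; set D = diag(2, 2, 2, 2) and form L = D - A. L is symmetric positive semidefinite, so every eigenvalue is real and nonnegative. The largest eigenvalue, 4, is at most the vertex count 4.

[0, 2, 2, 4]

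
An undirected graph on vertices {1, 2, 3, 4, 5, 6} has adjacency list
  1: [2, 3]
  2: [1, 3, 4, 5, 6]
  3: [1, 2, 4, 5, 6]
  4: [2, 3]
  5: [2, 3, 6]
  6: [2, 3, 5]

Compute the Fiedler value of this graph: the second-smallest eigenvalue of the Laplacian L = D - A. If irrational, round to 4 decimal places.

Reading degrees in the order [1, 2, 3, 4, 5, 6] gives [2, 5, 5, 2, 3, 3]; set D = diag(2, 5, 5, 2, 3, 3) and form L = D - A. Computing the eigenvalues of L and sorting gives [0, 2, 2, 4, 6, 6]. The Fiedler value lambda_2 = 2 is strictly positive, so the graph is connected. By the matrix-tree theorem the graph has (1/6) * product of the nonzero eigenvalues = 96 spanning trees. The largest eigenvalue, 6, is at most the vertex count 6.

2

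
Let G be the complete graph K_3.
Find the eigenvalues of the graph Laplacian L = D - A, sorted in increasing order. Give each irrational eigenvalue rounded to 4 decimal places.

The graph has 3 vertices and degree multiset [2, 2, 2]; D is the diagonal matrix of degrees and L = D - A. Since every row of L sums to 0, the all-ones vector is in the kernel and 0 is an eigenvalue. The single zero eigenvalue shows the graph is connected. The eigenvalues sum to 6, which equals trace(L) = 2|E|. By the matrix-tree theorem the graph has (1/3) * product of the nonzero eigenvalues = 3 spanning trees.

[0, 3, 3]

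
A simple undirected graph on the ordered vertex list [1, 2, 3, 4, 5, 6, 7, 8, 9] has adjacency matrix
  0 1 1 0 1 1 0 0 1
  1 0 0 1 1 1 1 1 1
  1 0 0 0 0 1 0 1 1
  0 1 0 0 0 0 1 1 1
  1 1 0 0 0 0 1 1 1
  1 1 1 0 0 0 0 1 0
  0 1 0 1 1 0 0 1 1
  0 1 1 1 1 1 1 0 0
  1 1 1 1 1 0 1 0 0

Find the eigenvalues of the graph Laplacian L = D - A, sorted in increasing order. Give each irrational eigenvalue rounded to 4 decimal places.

[0, 2.7190, 4.1756, 4.6005, 5.2395, 6.2383, 7, 7.6942, 8.3329]

With the vertex order [1, 2, 3, 4, 5, 6, 7, 8, 9], the degrees are [5, 7, 4, 4, 5, 4, 5, 6, 6], giving D = diag(5, 7, 4, 4, 5, 4, 5, 6, 6) and L = D - A. L is symmetric positive semidefinite, so every eigenvalue is real and nonnegative. The single zero eigenvalue shows the graph is connected. The largest eigenvalue, 8.3329, is at most the vertex count 9.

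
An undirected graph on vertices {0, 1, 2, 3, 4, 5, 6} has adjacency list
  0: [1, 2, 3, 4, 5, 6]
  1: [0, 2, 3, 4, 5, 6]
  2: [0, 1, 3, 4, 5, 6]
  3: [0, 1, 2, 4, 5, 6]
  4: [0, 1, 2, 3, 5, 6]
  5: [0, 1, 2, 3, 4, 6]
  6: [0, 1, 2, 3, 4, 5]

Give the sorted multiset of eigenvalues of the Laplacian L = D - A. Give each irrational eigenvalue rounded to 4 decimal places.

With the vertex order [0, 1, 2, 3, 4, 5, 6], the degrees are [6, 6, 6, 6, 6, 6, 6], giving D = diag(6, 6, 6, 6, 6, 6, 6) and L = D - A. Since every row of L sums to 0, the all-ones vector is in the kernel and 0 is an eigenvalue. The single zero eigenvalue shows the graph is connected. There is one zero in the spectrum, matching the 1 component. The largest eigenvalue, 7, is at most the vertex count 7.

[0, 7, 7, 7, 7, 7, 7]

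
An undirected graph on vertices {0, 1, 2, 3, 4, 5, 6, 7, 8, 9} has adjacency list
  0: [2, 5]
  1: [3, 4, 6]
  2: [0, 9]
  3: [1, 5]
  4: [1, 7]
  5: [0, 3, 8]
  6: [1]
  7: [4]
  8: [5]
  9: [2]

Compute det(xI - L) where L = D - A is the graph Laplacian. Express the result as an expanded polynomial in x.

Each diagonal entry of L is the vertex degree and each off-diagonal entry is -1 where an edge is present, 0 otherwise; in the order [0, 1, 2, 3, 4, 5, 6, 7, 8, 9] the diagonal is [2, 3, 2, 2, 2, 3, 1, 1, 1, 1]. Computing det(xI - L) by cofactor expansion (or equivalently via sum-over-permutations) gives x^10 - 18x^9 + 134x^8 - 536x^7 + 1254x^6 - 1752x^5 + 1432x^4 - 642x^3 + 138x^2 - 10x. The constant term is 0 because L is singular (the all-ones vector lies in its kernel). There is one zero in the spectrum, matching the 1 component.

x^10 - 18x^9 + 134x^8 - 536x^7 + 1254x^6 - 1752x^5 + 1432x^4 - 642x^3 + 138x^2 - 10x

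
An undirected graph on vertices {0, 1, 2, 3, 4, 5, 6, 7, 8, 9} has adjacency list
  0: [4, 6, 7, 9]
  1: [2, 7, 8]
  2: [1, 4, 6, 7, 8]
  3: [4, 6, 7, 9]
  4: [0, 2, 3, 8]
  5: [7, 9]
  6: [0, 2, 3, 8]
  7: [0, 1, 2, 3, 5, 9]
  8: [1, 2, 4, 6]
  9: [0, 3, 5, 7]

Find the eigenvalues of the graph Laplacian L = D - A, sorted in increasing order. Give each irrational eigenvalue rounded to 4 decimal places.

Reading degrees in the order [0, 1, 2, 3, 4, 5, 6, 7, 8, 9] gives [4, 3, 5, 4, 4, 2, 4, 6, 4, 4]; set D = diag(4, 3, 5, 4, 4, 2, 4, 6, 4, 4) and form L = D - A. The multiplicity of 0 as a Laplacian eigenvalue equals the number of connected components. The single zero eigenvalue shows the graph is connected. The eigenvalues sum to 40, which equals trace(L) = 2|E|.

[0, 1.3439, 2.3573, 3.4900, 4, 4, 5, 5.5371, 6.4443, 7.8274]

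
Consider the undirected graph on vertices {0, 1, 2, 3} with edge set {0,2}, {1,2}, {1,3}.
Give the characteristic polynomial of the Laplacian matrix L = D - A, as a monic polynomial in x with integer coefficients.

Reading degrees in the order [0, 1, 2, 3] gives [1, 2, 2, 1]; set D = diag(1, 2, 2, 1) and form L = D - A. L has integer entries, so p(x) = det(xI - L) has integer coefficients. Expanding the determinant yields x^4 - 6x^3 + 10x^2 - 4x. The coefficient of x^3 equals -trace(L) = -6, matching the sum of degrees. By the matrix-tree theorem the graph has (1/4) * product of the nonzero eigenvalues = 1 spanning tree. There is one zero in the spectrum, matching the 1 component.

x^4 - 6x^3 + 10x^2 - 4x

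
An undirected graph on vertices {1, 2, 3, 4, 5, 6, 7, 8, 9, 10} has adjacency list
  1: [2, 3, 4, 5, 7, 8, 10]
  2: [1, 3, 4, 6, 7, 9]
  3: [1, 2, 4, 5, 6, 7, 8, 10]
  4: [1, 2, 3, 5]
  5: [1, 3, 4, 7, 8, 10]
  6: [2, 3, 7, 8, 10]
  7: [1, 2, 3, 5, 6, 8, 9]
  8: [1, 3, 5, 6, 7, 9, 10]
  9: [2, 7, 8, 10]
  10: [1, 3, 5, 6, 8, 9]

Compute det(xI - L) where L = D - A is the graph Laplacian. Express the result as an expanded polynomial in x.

x^10 - 60x^9 + 1582x^8 - 24042x^7 + 231913x^6 - 1471382x^5 + 6134928x^4 - 16195584x^3 + 24540136x^2 - 16244560x

Each diagonal entry of L is the vertex degree and each off-diagonal entry is -1 where an edge is present, 0 otherwise; in the order [1, 2, 3, 4, 5, 6, 7, 8, 9, 10] the diagonal is [7, 6, 8, 4, 6, 5, 7, 7, 4, 6]. Computing det(xI - L) by cofactor expansion (or equivalently via sum-over-permutations) gives x^10 - 60x^9 + 1582x^8 - 24042x^7 + 231913x^6 - 1471382x^5 + 6134928x^4 - 16195584x^3 + 24540136x^2 - 16244560x. The constant term is 0 because L is singular (the all-ones vector lies in its kernel). By the matrix-tree theorem the graph has (1/10) * product of the nonzero eigenvalues = 1624456 spanning trees. There is one zero in the spectrum, matching the 1 component.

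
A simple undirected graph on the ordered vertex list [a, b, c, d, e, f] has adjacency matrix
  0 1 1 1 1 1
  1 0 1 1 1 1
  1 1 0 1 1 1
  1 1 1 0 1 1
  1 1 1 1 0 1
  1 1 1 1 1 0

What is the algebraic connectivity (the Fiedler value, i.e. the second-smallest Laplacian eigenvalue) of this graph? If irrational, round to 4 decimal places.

6

Each diagonal entry of L is the vertex degree and each off-diagonal entry is -1 where an edge is present, 0 otherwise; in the order [a, b, c, d, e, f] the diagonal is [5, 5, 5, 5, 5, 5]. The sorted Laplacian eigenvalues are [0, 6, 6, 6, 6, 6]; the algebraic connectivity is the second entry, 6. There is one zero in the spectrum, matching the 1 component. The largest eigenvalue, 6, is at most the vertex count 6.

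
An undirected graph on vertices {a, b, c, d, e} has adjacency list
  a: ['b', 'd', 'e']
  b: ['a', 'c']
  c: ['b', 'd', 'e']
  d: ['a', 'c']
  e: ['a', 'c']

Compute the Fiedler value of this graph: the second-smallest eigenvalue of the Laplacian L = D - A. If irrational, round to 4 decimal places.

Each diagonal entry of L is the vertex degree and each off-diagonal entry is -1 where an edge is present, 0 otherwise; in the order [a, b, c, d, e] the diagonal is [3, 2, 3, 2, 2]. The sorted Laplacian eigenvalues are [0, 2, 2, 3, 5]; the algebraic connectivity is the second entry, 2. There is one zero in the spectrum, matching the 1 component.

2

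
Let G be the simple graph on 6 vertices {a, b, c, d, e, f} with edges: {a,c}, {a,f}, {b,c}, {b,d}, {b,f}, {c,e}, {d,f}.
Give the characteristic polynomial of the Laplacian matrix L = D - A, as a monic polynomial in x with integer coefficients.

Reading degrees in the order [a, b, c, d, e, f] gives [2, 3, 3, 2, 1, 3]; set D = diag(2, 3, 3, 2, 1, 3) and form L = D - A. Computing det(xI - L) by cofactor expansion (or equivalently via sum-over-permutations) gives x^6 - 14x^5 + 73x^4 - 174x^3 + 184x^2 - 66x. The coefficient of x^5 equals -trace(L) = -14, matching the sum of degrees.

x^6 - 14x^5 + 73x^4 - 174x^3 + 184x^2 - 66x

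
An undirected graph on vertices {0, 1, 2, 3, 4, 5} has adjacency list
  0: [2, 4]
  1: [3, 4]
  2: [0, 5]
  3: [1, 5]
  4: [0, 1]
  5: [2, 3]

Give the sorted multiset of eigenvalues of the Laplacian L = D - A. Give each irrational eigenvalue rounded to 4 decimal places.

With the vertex order [0, 1, 2, 3, 4, 5], the degrees are [2, 2, 2, 2, 2, 2], giving D = diag(2, 2, 2, 2, 2, 2) and L = D - A. L is symmetric positive semidefinite, so every eigenvalue is real and nonnegative. The single zero eigenvalue shows the graph is connected. There is one zero in the spectrum, matching the 1 component. The largest eigenvalue, 4, is at most the vertex count 6.

[0, 1, 1, 3, 3, 4]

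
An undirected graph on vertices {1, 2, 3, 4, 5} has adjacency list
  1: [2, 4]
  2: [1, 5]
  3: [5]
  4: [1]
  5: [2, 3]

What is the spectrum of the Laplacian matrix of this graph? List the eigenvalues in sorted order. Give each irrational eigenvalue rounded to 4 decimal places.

With the vertex order [1, 2, 3, 4, 5], the degrees are [2, 2, 1, 1, 2], giving D = diag(2, 2, 1, 1, 2) and L = D - A. The multiplicity of 0 as a Laplacian eigenvalue equals the number of connected components. The single zero eigenvalue shows the graph is connected. The largest eigenvalue, 3.6180, is at most the vertex count 5. There is one zero in the spectrum, matching the 1 component.

[0, 0.3820, 1.3820, 2.6180, 3.6180]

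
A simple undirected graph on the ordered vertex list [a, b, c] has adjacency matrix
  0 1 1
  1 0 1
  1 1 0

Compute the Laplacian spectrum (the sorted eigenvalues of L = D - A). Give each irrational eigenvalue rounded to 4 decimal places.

With the vertex order [a, b, c], the degrees are [2, 2, 2], giving D = diag(2, 2, 2) and L = D - A. L is symmetric positive semidefinite, so every eigenvalue is real and nonnegative. By the matrix-tree theorem the graph has (1/3) * product of the nonzero eigenvalues = 3 spanning trees.

[0, 3, 3]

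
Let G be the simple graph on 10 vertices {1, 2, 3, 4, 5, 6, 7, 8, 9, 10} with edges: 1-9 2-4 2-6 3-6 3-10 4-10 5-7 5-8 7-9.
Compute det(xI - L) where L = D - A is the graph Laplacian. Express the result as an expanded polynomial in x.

x^10 - 18x^9 + 136x^8 - 560x^7 + 1365x^6 - 2000x^5 + 1700x^4 - 750x^3 + 125x^2

Each diagonal entry of L is the vertex degree and each off-diagonal entry is -1 where an edge is present, 0 otherwise; in the order [1, 2, 3, 4, 5, 6, 7, 8, 9, 10] the diagonal is [1, 2, 2, 2, 2, 2, 2, 1, 2, 2]. L has integer entries, so p(x) = det(xI - L) has integer coefficients. Expanding the determinant yields x^10 - 18x^9 + 136x^8 - 560x^7 + 1365x^6 - 2000x^5 + 1700x^4 - 750x^3 + 125x^2. Since p(0) = det(-L) = 0, x divides p(x).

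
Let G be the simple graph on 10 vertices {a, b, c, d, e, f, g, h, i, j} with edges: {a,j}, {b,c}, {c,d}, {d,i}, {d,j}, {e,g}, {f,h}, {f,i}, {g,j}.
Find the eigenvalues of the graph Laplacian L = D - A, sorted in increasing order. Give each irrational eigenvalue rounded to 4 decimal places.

[0, 0.1859, 0.2989, 0.6329, 1.1826, 2, 2.3183, 3.0437, 3.5861, 4.7517]

With the vertex order [a, b, c, d, e, f, g, h, i, j], the degrees are [1, 1, 2, 3, 1, 2, 2, 1, 2, 3], giving D = diag(1, 1, 2, 3, 1, 2, 2, 1, 2, 3) and L = D - A. L is symmetric positive semidefinite, so every eigenvalue is real and nonnegative. The single zero eigenvalue shows the graph is connected. The largest eigenvalue, 4.7517, is at most the vertex count 10.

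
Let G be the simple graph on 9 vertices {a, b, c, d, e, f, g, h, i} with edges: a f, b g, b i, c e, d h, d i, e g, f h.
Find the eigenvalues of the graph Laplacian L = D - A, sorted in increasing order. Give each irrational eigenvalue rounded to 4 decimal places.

Each diagonal entry of L is the vertex degree and each off-diagonal entry is -1 where an edge is present, 0 otherwise; in the order [a, b, c, d, e, f, g, h, i] the diagonal is [1, 2, 1, 2, 2, 2, 2, 2, 2]. Since every row of L sums to 0, the all-ones vector is in the kernel and 0 is an eigenvalue. The single zero eigenvalue shows the graph is connected. The eigenvalues sum to 16, which equals trace(L) = 2|E|.

[0, 0.1206, 0.4679, 1, 1.6527, 2.3473, 3, 3.5321, 3.8794]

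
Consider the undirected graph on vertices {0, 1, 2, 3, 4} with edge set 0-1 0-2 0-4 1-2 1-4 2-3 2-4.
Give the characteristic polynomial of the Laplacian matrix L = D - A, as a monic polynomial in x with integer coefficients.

x^5 - 14x^4 + 69x^3 - 136x^2 + 80x

Reading degrees in the order [0, 1, 2, 3, 4] gives [3, 3, 4, 1, 3]; set D = diag(3, 3, 4, 1, 3) and form L = D - A. Computing det(xI - L) by cofactor expansion (or equivalently via sum-over-permutations) gives x^5 - 14x^4 + 69x^3 - 136x^2 + 80x. Since p(0) = det(-L) = 0, x divides p(x). There is one zero in the spectrum, matching the 1 component.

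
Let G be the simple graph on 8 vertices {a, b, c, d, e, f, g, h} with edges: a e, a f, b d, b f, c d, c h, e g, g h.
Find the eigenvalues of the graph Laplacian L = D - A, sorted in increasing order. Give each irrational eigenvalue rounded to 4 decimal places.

[0, 0.5858, 0.5858, 2, 2, 3.4142, 3.4142, 4]

Each diagonal entry of L is the vertex degree and each off-diagonal entry is -1 where an edge is present, 0 otherwise; in the order [a, b, c, d, e, f, g, h] the diagonal is [2, 2, 2, 2, 2, 2, 2, 2]. L is symmetric positive semidefinite, so every eigenvalue is real and nonnegative. The largest eigenvalue, 4, is at most the vertex count 8.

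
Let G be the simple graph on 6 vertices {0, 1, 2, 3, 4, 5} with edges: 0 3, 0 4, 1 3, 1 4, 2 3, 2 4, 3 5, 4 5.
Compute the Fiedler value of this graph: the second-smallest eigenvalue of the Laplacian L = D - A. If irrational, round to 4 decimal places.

2

Each diagonal entry of L is the vertex degree and each off-diagonal entry is -1 where an edge is present, 0 otherwise; in the order [0, 1, 2, 3, 4, 5] the diagonal is [2, 2, 2, 4, 4, 2]. The sorted Laplacian eigenvalues are [0, 2, 2, 2, 4, 6]; the algebraic connectivity is the second entry, 2.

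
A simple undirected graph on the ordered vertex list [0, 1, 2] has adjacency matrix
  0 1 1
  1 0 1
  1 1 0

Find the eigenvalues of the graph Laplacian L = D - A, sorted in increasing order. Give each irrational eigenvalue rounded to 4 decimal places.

[0, 3, 3]

With the vertex order [0, 1, 2], the degrees are [2, 2, 2], giving D = diag(2, 2, 2) and L = D - A. L is symmetric positive semidefinite, so every eigenvalue is real and nonnegative.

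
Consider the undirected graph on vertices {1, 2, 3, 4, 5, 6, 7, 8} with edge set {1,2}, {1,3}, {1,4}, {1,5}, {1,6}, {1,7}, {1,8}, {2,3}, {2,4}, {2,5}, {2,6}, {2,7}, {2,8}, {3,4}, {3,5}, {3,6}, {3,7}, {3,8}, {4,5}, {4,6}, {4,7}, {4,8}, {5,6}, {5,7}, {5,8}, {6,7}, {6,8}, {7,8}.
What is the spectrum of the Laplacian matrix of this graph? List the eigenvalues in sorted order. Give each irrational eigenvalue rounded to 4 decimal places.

Each diagonal entry of L is the vertex degree and each off-diagonal entry is -1 where an edge is present, 0 otherwise; in the order [1, 2, 3, 4, 5, 6, 7, 8] the diagonal is [7, 7, 7, 7, 7, 7, 7, 7]. Since every row of L sums to 0, the all-ones vector is in the kernel and 0 is an eigenvalue. There is one zero in the spectrum, matching the 1 component. The eigenvalues sum to 56, which equals trace(L) = 2|E|.

[0, 8, 8, 8, 8, 8, 8, 8]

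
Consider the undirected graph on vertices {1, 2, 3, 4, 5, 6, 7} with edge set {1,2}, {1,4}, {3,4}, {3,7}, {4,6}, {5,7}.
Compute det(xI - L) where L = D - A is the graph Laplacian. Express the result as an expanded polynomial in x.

Reading degrees in the order [1, 2, 3, 4, 5, 6, 7] gives [2, 1, 2, 3, 1, 1, 2]; set D = diag(2, 1, 2, 3, 1, 1, 2) and form L = D - A. L has integer entries, so p(x) = det(xI - L) has integer coefficients. Expanding the determinant yields x^7 - 12x^6 + 54x^5 - 114x^4 + 115x^3 - 50x^2 + 7x. The constant term is 0 because L is singular (the all-ones vector lies in its kernel). The largest eigenvalue, 4.3342, is at most the vertex count 7.

x^7 - 12x^6 + 54x^5 - 114x^4 + 115x^3 - 50x^2 + 7x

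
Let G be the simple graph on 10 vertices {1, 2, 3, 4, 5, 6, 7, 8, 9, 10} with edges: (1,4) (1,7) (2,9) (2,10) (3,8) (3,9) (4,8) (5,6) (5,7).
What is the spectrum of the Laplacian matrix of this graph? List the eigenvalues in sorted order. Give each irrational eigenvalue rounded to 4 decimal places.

[0, 0.0979, 0.3820, 0.8244, 1.3820, 2, 2.6180, 3.1756, 3.6180, 3.9021]

With the vertex order [1, 2, 3, 4, 5, 6, 7, 8, 9, 10], the degrees are [2, 2, 2, 2, 2, 1, 2, 2, 2, 1], giving D = diag(2, 2, 2, 2, 2, 1, 2, 2, 2, 1) and L = D - A. L is symmetric positive semidefinite, so every eigenvalue is real and nonnegative. The single zero eigenvalue shows the graph is connected.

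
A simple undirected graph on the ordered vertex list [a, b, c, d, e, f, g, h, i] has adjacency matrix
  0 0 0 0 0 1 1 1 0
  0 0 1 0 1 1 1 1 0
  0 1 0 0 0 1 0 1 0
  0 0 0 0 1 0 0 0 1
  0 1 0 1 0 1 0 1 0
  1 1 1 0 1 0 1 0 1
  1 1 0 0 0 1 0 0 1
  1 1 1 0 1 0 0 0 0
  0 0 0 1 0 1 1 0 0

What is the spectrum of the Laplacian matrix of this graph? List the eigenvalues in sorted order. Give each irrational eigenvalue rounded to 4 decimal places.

Reading degrees in the order [a, b, c, d, e, f, g, h, i] gives [3, 5, 3, 2, 4, 6, 4, 4, 3]; set D = diag(3, 5, 3, 2, 4, 6, 4, 4, 3) and form L = D - A. L is symmetric positive semidefinite, so every eigenvalue is real and nonnegative. The single zero eigenvalue shows the graph is connected. By the matrix-tree theorem the graph has (1/9) * product of the nonzero eigenvalues = 4468 spanning trees. The eigenvalues sum to 34, which equals trace(L) = 2|E|.

[0, 1.3935, 2.2659, 3, 3.8207, 4.5013, 5.2058, 6.3738, 7.4390]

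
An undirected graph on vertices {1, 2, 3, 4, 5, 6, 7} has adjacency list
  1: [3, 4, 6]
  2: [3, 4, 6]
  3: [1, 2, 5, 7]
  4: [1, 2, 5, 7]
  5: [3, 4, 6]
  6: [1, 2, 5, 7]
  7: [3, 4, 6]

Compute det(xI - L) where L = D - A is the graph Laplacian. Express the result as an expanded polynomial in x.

Reading degrees in the order [1, 2, 3, 4, 5, 6, 7] gives [3, 3, 4, 4, 3, 4, 3]; set D = diag(3, 3, 4, 4, 3, 4, 3) and form L = D - A. Computing det(xI - L) by cofactor expansion (or equivalently via sum-over-permutations) gives x^7 - 24x^6 + 234x^5 - 1192x^4 + 3357x^3 - 4968x^2 + 3024x. Since p(0) = det(-L) = 0, x divides p(x).

x^7 - 24x^6 + 234x^5 - 1192x^4 + 3357x^3 - 4968x^2 + 3024x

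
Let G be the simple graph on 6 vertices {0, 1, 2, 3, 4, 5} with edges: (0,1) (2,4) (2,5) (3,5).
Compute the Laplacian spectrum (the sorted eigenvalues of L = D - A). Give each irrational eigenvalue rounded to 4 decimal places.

Each diagonal entry of L is the vertex degree and each off-diagonal entry is -1 where an edge is present, 0 otherwise; in the order [0, 1, 2, 3, 4, 5] the diagonal is [1, 1, 2, 1, 1, 2]. The multiplicity of 0 as a Laplacian eigenvalue equals the number of connected components. The 2 zero eigenvalues correspond to the 2 connected components. There are 2 zeros in the spectrum, matching the 2 components. The largest eigenvalue, 3.4142, is at most the vertex count 6.

[0, 0, 0.5858, 2, 2, 3.4142]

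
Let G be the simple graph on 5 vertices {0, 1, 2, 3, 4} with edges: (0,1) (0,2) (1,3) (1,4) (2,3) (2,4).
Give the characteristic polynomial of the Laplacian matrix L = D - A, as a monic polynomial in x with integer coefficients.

x^5 - 12x^4 + 51x^3 - 92x^2 + 60x

Each diagonal entry of L is the vertex degree and each off-diagonal entry is -1 where an edge is present, 0 otherwise; in the order [0, 1, 2, 3, 4] the diagonal is [2, 3, 3, 2, 2]. The eigenvalues of L are [0, 2, 2, 3, 5]; the characteristic polynomial is the product of (x - lambda_i), which multiplies out to x^5 - 12x^4 + 51x^3 - 92x^2 + 60x. The constant term is 0 because L is singular (the all-ones vector lies in its kernel). The eigenvalues sum to 12, which equals trace(L) = 2|E|. The largest eigenvalue, 5, is at most the vertex count 5.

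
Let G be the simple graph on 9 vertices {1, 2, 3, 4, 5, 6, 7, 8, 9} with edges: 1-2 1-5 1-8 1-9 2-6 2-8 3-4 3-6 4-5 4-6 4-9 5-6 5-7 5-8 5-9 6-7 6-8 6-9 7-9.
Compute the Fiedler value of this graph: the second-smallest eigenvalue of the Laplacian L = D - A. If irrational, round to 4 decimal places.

With the vertex order [1, 2, 3, 4, 5, 6, 7, 8, 9], the degrees are [4, 3, 2, 4, 6, 7, 3, 4, 5], giving D = diag(4, 3, 2, 4, 6, 7, 3, 4, 5) and L = D - A. The sorted Laplacian eigenvalues are [0, 1.5499, 2.2563, 3.6877, 4.3208, 4.6422, 6.2230, 7.1079, 8.2122]; the algebraic connectivity is the second entry, 1.5499. The largest eigenvalue, 8.2122, is at most the vertex count 9.

1.5499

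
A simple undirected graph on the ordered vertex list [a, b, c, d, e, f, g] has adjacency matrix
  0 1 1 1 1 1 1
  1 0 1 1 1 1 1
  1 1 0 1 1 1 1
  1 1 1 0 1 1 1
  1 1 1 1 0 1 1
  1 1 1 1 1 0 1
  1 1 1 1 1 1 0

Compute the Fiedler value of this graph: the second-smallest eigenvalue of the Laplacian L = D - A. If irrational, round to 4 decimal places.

Each diagonal entry of L is the vertex degree and each off-diagonal entry is -1 where an edge is present, 0 otherwise; in the order [a, b, c, d, e, f, g] the diagonal is [6, 6, 6, 6, 6, 6, 6]. Computing the eigenvalues of L and sorting gives [0, 7, 7, 7, 7, 7, 7]. The Fiedler value lambda_2 = 7 is strictly positive, so the graph is connected. There is one zero in the spectrum, matching the 1 component.

7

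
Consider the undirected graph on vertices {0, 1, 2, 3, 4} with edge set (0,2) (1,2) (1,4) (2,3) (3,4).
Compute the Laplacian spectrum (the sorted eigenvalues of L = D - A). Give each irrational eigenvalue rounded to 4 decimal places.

Reading degrees in the order [0, 1, 2, 3, 4] gives [1, 2, 3, 2, 2]; set D = diag(1, 2, 3, 2, 2) and form L = D - A. L is symmetric positive semidefinite, so every eigenvalue is real and nonnegative.

[0, 0.8299, 2, 2.6889, 4.4812]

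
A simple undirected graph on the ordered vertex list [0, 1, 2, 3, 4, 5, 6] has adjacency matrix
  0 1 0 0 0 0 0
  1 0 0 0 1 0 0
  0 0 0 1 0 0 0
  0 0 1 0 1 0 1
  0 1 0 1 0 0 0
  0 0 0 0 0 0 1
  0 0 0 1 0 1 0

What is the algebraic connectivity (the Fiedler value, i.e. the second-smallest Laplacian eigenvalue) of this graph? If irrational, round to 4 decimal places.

0.2603

Reading degrees in the order [0, 1, 2, 3, 4, 5, 6] gives [1, 2, 1, 3, 2, 1, 2]; set D = diag(1, 2, 1, 3, 2, 1, 2) and form L = D - A. The smallest Laplacian eigenvalue is always 0. The next one, lambda_2 = 0.2603, measures how hard the graph is to disconnect: larger values mean better connectivity.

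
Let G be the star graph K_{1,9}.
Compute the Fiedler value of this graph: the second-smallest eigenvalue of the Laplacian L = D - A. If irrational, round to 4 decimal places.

The graph has 10 vertices and degree multiset [9, 1, 1, 1, 1, 1, 1, 1, 1, 1]; D is the diagonal matrix of degrees and L = D - A. The sorted Laplacian eigenvalues are [0, 1, 1, 1, 1, 1, 1, 1, 1, 10]; the algebraic connectivity is the second entry, 1. The largest eigenvalue, 10, is at most the vertex count 10.

1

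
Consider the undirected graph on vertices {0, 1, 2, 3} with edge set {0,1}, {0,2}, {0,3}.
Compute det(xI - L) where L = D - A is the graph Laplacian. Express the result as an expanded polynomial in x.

x^4 - 6x^3 + 9x^2 - 4x

With the vertex order [0, 1, 2, 3], the degrees are [3, 1, 1, 1], giving D = diag(3, 1, 1, 1) and L = D - A. Computing det(xI - L) by cofactor expansion (or equivalently via sum-over-permutations) gives x^4 - 6x^3 + 9x^2 - 4x. The constant term is 0 because L is singular (the all-ones vector lies in its kernel). There is one zero in the spectrum, matching the 1 component.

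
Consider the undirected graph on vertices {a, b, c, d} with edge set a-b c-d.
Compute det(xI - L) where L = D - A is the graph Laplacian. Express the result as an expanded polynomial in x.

x^4 - 4x^3 + 4x^2

Each diagonal entry of L is the vertex degree and each off-diagonal entry is -1 where an edge is present, 0 otherwise; in the order [a, b, c, d] the diagonal is [1, 1, 1, 1]. The eigenvalues of L are [0, 0, 2, 2]; the characteristic polynomial is the product of (x - lambda_i), which multiplies out to x^4 - 4x^3 + 4x^2. The coefficient of x^3 equals -trace(L) = -4, matching the sum of degrees. There are 2 zeros in the spectrum, matching the 2 components.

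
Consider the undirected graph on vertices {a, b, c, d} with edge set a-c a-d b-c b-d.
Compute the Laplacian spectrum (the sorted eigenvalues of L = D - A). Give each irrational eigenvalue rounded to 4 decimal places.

Each diagonal entry of L is the vertex degree and each off-diagonal entry is -1 where an edge is present, 0 otherwise; in the order [a, b, c, d] the diagonal is [2, 2, 2, 2]. The multiplicity of 0 as a Laplacian eigenvalue equals the number of connected components. The single zero eigenvalue shows the graph is connected. The eigenvalues sum to 8, which equals trace(L) = 2|E|.

[0, 2, 2, 4]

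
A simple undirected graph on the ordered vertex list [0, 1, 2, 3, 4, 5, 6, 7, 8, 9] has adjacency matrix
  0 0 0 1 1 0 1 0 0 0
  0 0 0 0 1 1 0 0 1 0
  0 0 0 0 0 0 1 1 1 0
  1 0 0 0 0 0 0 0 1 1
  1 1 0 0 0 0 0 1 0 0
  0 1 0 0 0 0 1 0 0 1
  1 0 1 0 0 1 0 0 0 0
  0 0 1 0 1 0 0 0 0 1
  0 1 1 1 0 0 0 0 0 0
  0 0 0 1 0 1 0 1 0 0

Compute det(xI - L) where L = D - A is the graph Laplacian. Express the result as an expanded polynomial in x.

x^10 - 30x^9 + 390x^8 - 2880x^7 + 13305x^6 - 39882x^5 + 77640x^4 - 94800x^3 + 66000x^2 - 20000x

With the vertex order [0, 1, 2, 3, 4, 5, 6, 7, 8, 9], the degrees are [3, 3, 3, 3, 3, 3, 3, 3, 3, 3], giving D = diag(3, 3, 3, 3, 3, 3, 3, 3, 3, 3) and L = D - A. The eigenvalues of L are [0, 2, 2, 2, 2, 2, 5, 5, 5, 5]; the characteristic polynomial is the product of (x - lambda_i), which multiplies out to x^10 - 30x^9 + 390x^8 - 2880x^7 + 13305x^6 - 39882x^5 + 77640x^4 - 94800x^3 + 66000x^2 - 20000x. The coefficient of x^9 equals -trace(L) = -30, matching the sum of degrees. The largest eigenvalue, 5, is at most the vertex count 10.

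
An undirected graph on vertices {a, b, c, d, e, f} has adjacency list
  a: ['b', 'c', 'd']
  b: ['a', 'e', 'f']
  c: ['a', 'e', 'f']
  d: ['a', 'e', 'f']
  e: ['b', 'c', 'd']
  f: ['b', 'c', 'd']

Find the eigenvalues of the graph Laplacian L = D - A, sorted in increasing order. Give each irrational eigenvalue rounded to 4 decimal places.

With the vertex order [a, b, c, d, e, f], the degrees are [3, 3, 3, 3, 3, 3], giving D = diag(3, 3, 3, 3, 3, 3) and L = D - A. The multiplicity of 0 as a Laplacian eigenvalue equals the number of connected components. The single zero eigenvalue shows the graph is connected. The largest eigenvalue, 6, is at most the vertex count 6.

[0, 3, 3, 3, 3, 6]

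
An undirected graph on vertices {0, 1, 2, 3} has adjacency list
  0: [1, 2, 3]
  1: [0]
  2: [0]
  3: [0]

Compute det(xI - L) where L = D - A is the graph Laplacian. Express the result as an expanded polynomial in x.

x^4 - 6x^3 + 9x^2 - 4x

Reading degrees in the order [0, 1, 2, 3] gives [3, 1, 1, 1]; set D = diag(3, 1, 1, 1) and form L = D - A. Computing det(xI - L) by cofactor expansion (or equivalently via sum-over-permutations) gives x^4 - 6x^3 + 9x^2 - 4x. The constant term is 0 because L is singular (the all-ones vector lies in its kernel). The largest eigenvalue, 4, is at most the vertex count 4. By the matrix-tree theorem the graph has (1/4) * product of the nonzero eigenvalues = 1 spanning tree.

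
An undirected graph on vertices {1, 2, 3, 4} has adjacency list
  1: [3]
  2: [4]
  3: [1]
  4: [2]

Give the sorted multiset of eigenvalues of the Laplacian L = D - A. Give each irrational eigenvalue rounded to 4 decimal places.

[0, 0, 2, 2]

Each diagonal entry of L is the vertex degree and each off-diagonal entry is -1 where an edge is present, 0 otherwise; in the order [1, 2, 3, 4] the diagonal is [1, 1, 1, 1]. Diagonalising L (or applying a numerical eigensolver to the 4x4 matrix) gives the spectrum above. The 2 zero eigenvalues correspond to the 2 connected components. The eigenvalues sum to 4, which equals trace(L) = 2|E|.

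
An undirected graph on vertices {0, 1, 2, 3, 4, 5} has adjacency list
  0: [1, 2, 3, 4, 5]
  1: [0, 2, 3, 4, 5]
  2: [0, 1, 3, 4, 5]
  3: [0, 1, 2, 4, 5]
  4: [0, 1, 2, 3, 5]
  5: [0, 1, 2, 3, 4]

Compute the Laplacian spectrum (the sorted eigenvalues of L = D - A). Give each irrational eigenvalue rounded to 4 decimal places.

[0, 6, 6, 6, 6, 6]

With the vertex order [0, 1, 2, 3, 4, 5], the degrees are [5, 5, 5, 5, 5, 5], giving D = diag(5, 5, 5, 5, 5, 5) and L = D - A. Diagonalising L (or applying a numerical eigensolver to the 6x6 matrix) gives the spectrum above. The single zero eigenvalue shows the graph is connected.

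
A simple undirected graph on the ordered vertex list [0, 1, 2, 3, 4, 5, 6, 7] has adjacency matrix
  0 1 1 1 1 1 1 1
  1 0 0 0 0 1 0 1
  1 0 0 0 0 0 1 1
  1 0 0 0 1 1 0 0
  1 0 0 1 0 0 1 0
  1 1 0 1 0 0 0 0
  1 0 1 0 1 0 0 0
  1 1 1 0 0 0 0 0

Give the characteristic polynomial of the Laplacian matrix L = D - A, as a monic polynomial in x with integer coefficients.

Each diagonal entry of L is the vertex degree and each off-diagonal entry is -1 where an edge is present, 0 otherwise; in the order [0, 1, 2, 3, 4, 5, 6, 7] the diagonal is [7, 3, 3, 3, 3, 3, 3, 3]. Computing det(xI - L) by cofactor expansion (or equivalently via sum-over-permutations) gives x^8 - 28x^7 + 322x^6 - 1974x^5 + 6965x^4 - 14126x^3 + 15225x^2 - 6728x. The coefficient of x^7 equals -trace(L) = -28, matching the sum of degrees. By the matrix-tree theorem the graph has (1/8) * product of the nonzero eigenvalues = 841 spanning trees.

x^8 - 28x^7 + 322x^6 - 1974x^5 + 6965x^4 - 14126x^3 + 15225x^2 - 6728x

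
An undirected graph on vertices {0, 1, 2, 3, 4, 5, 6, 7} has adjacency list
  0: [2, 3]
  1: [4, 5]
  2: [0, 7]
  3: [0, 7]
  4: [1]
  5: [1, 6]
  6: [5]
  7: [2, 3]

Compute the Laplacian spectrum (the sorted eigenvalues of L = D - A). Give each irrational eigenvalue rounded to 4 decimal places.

[0, 0, 0.5858, 2, 2, 2, 3.4142, 4]

Each diagonal entry of L is the vertex degree and each off-diagonal entry is -1 where an edge is present, 0 otherwise; in the order [0, 1, 2, 3, 4, 5, 6, 7] the diagonal is [2, 2, 2, 2, 1, 2, 1, 2]. The multiplicity of 0 as a Laplacian eigenvalue equals the number of connected components. The 2 zero eigenvalues correspond to the 2 connected components. The largest eigenvalue, 4, is at most the vertex count 8.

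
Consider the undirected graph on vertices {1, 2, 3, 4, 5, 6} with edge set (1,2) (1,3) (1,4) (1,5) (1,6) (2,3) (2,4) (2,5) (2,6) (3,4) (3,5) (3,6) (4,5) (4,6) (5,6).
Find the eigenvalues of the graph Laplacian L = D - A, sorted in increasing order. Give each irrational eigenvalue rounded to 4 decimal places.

Each diagonal entry of L is the vertex degree and each off-diagonal entry is -1 where an edge is present, 0 otherwise; in the order [1, 2, 3, 4, 5, 6] the diagonal is [5, 5, 5, 5, 5, 5]. Since every row of L sums to 0, the all-ones vector is in the kernel and 0 is an eigenvalue. The eigenvalues sum to 30, which equals trace(L) = 2|E|. There is one zero in the spectrum, matching the 1 component.

[0, 6, 6, 6, 6, 6]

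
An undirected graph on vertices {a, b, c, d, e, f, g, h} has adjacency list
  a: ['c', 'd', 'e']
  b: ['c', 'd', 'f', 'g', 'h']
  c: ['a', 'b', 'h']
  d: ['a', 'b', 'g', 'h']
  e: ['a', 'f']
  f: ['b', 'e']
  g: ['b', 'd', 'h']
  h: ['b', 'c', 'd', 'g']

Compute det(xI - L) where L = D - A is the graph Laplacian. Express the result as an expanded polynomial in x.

x^8 - 26x^7 + 279x^6 - 1594x^5 + 5205x^4 - 9638x^3 + 9269x^2 - 3512x

With the vertex order [a, b, c, d, e, f, g, h], the degrees are [3, 5, 3, 4, 2, 2, 3, 4], giving D = diag(3, 5, 3, 4, 2, 2, 3, 4) and L = D - A. Computing det(xI - L) by cofactor expansion (or equivalently via sum-over-permutations) gives x^8 - 26x^7 + 279x^6 - 1594x^5 + 5205x^4 - 9638x^3 + 9269x^2 - 3512x. The coefficient of x^7 equals -trace(L) = -26, matching the sum of degrees. The largest eigenvalue, 6.2697, is at most the vertex count 8.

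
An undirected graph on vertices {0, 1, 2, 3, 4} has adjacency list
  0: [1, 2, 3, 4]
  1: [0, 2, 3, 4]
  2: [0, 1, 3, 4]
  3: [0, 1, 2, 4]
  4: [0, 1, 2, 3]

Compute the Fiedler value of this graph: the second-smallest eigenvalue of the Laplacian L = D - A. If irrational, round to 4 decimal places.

5

Each diagonal entry of L is the vertex degree and each off-diagonal entry is -1 where an edge is present, 0 otherwise; in the order [0, 1, 2, 3, 4] the diagonal is [4, 4, 4, 4, 4]. Computing the eigenvalues of L and sorting gives [0, 5, 5, 5, 5]. The Fiedler value lambda_2 = 5 is strictly positive, so the graph is connected. The largest eigenvalue, 5, is at most the vertex count 5. By the matrix-tree theorem the graph has (1/5) * product of the nonzero eigenvalues = 125 spanning trees.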